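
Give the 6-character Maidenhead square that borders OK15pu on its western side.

OK15ou

Longitude subsquare p = 15; −1 → 14 = o.
The latitude characters are unchanged.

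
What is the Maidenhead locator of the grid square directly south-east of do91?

EO00

Longitude square 9; +1 → 10, wraps to 0, carry into field.
Longitude field D = 3; +1 → 4 = E.
Latitude square 1; −1 → 0.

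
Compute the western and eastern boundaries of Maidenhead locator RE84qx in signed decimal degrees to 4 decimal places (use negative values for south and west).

177.3333, 177.4167

Field R=17, E=4: +17·20° lon, +4·10° lat → SW at lon 160°, lat -50°.
Square 8, 4: +8·2° lon, +4·1° lat → SW at lon 176°, lat -46°.
Subsquare q=16, x=23: +16·0.0833333° lon, +23·0.0416667° lat → SW at lon 177.333°, lat -45.0417°.
Cell spans 0.0833333° lon × 0.0416667° lat.
west 177.3333, east 177.4167.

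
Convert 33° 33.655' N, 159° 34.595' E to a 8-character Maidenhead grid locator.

QM93sn94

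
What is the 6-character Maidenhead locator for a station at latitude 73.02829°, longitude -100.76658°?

Add 180° to longitude and 90° to latitude: 79.2334, 163.0283.
Field: lon ⌊79.2334/20⌋ = 3 → D; lat ⌊163.0283/10⌋ = 16 → Q.
Square: lon ⌊19.2334/2⌋ = 9; lat ⌊3.0283/1⌋ = 3.
Subsquare: lon ⌊1.2334/0.0833333⌋ = 14 → o; lat ⌊0.0283/0.0416667⌋ = 0 → a.

DQ93oa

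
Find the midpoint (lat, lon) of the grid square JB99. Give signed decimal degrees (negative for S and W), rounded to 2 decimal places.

-70.50, 19.00

Field J=9, B=1: +9·20° lon, +1·10° lat → SW at lon 0°, lat -80°.
Square 9, 9: +9·2° lon, +9·1° lat → SW at lon 18°, lat -71°.
Cell spans 2° lon × 1° lat. Centre is SW corner plus half of each.
latitude -70.50, longitude 19.00.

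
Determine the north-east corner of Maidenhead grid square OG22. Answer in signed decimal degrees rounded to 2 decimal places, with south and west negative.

-27.00, 106.00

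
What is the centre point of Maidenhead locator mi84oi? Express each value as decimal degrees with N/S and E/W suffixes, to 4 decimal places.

5.6458° S, 77.2083° E

Field M=12, I=8: +12·20° lon, +8·10° lat → SW at lon 60°, lat -10°.
Square 8, 4: +8·2° lon, +4·1° lat → SW at lon 76°, lat -6°.
Subsquare o=14, i=8: +14·0.0833333° lon, +8·0.0416667° lat → SW at lon 77.1667°, lat -5.66667°.
Cell spans 0.0833333° lon × 0.0416667° lat. Centre is SW corner plus half of each.
latitude 5.6458° S, longitude 77.2083° E.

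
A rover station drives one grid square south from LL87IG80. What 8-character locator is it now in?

Latitude extended square 0; −1 → -1, wraps to 9, carry into subsquare.
Latitude subsquare g = 6; −1 → 5 = f.
The longitude characters are unchanged.

LL87if89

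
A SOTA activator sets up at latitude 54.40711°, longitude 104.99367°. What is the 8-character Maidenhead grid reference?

OO24lj97

Shift to the Maidenhead origin (180°W, 90°S): lon 284.99367, lat 144.40711.
Field: lon ⌊284.99367/20⌋ = 14 → O; lat ⌊144.40711/10⌋ = 14 → O.
Square: lon ⌊4.99367/2⌋ = 2; lat ⌊4.40711/1⌋ = 4.
Subsquare: lon ⌊0.99367/0.0833333⌋ = 11 → l; lat ⌊0.40711/0.0416667⌋ = 9 → j.
Extended square: lon ⌊0.07700/0.00833333⌋ = 9; lat ⌊0.03211/0.00416667⌋ = 7.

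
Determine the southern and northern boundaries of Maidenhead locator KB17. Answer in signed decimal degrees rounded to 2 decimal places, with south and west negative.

-73.00, -72.00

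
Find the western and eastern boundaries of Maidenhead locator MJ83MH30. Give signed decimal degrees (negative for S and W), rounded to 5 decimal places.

77.02500, 77.03333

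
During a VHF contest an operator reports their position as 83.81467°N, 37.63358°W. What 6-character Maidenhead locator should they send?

Shift to the Maidenhead origin (180°W, 90°S): lon 142.3664, lat 173.8147.
Field (20°×10°, letters A–R): 142.3664/20 → 7 → H, 173.8147/10 → 17 → R; chars HR.
Square (2°×1°, digits 0–9): 2.3664/2 → 1, 3.8147/1 → 3; chars 13.
Subsquare (5′×2.5′, letters a–x): 0.3664/0.0833333 → 4 → e, 0.8147/0.0416667 → 19 → t; chars et.

HR13et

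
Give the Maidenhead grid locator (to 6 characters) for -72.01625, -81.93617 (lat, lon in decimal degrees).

EB97ax

Shift to the Maidenhead origin (180°W, 90°S): lon 98.0638, lat 17.9838.
Field: 98.0638/20 → 4 → E, 17.9838/10 → 1 → B; chars EB.
Square: 18.0638/2 → 9, 7.9838/1 → 7; chars 97.
Subsquare: 0.0638/0.0833333 → 0 → a, 0.9838/0.0416667 → 23 → x; chars ax.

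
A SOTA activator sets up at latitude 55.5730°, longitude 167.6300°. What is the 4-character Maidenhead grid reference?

Add 180° to longitude and 90° to latitude: 347.63, 145.57.
Field: 347.63/20 → 17 → R, 145.57/10 → 14 → O; chars RO.
Square: 7.63/2 → 3, 5.57/1 → 5; chars 35.

RO35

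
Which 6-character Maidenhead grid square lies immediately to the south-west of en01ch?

EN01bg

Longitude subsquare c = 2; −1 → 1 = b.
Latitude subsquare h = 7; −1 → 6 = g.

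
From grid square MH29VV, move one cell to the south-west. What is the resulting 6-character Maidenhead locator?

MH29uu

Longitude subsquare v = 21; −1 → 20 = u.
Latitude subsquare v = 21; −1 → 20 = u.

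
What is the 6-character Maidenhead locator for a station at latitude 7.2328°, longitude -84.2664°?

Offset from 180°W / 90°S: lon 95.7336°, lat 97.2328°.
Field: 95.7336/20 → 4 → E, 97.2328/10 → 9 → J; chars EJ.
Square: 15.7336/2 → 7, 7.2328/1 → 7; chars 77.
Subsquare: 1.7336/0.0833333 → 20 → u, 0.2328/0.0416667 → 5 → f; chars uf.

EJ77uf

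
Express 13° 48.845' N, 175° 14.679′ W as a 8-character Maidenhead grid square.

AK23jt05

Shift to the Maidenhead origin (180°W, 90°S): lon 4.75535, lat 103.81408.
Field (20°×10°, letters A–R): 4.75535/20 → 0 → A, 103.81408/10 → 10 → K; chars AK.
Square (2°×1°, digits 0–9): 4.75535/2 → 2, 3.81408/1 → 3; chars 23.
Subsquare (5′×2.5′, letters a–x): 0.75535/0.0833333 → 9 → j, 0.81408/0.0416667 → 19 → t; chars jt.
Extended square (30″×15″, digits 0–9): 0.00535/0.00833333 → 0, 0.02242/0.00416667 → 5; chars 05.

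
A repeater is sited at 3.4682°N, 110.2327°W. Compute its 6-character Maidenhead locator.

Add 180° to longitude and 90° to latitude: 69.7673, 93.4682.
Field: 69.7673/20 → 3 → D, 93.4682/10 → 9 → J; chars DJ.
Square: 9.7673/2 → 4, 3.4682/1 → 3; chars 43.
Subsquare: 1.7673/0.0833333 → 21 → v, 0.4682/0.0416667 → 11 → l; chars vl.

DJ43vl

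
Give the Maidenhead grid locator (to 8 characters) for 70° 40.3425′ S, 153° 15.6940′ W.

BB39ih88

Shift to the Maidenhead origin (180°W, 90°S): lon 26.73843, lat 19.32762.
Field: 26.73843/20 → 1 → B, 19.32762/10 → 1 → B; chars BB.
Square: 6.73843/2 → 3, 9.32762/1 → 9; chars 39.
Subsquare: 0.73843/0.0833333 → 8 → i, 0.32762/0.0416667 → 7 → h; chars ih.
Extended square: 0.07177/0.00833333 → 8, 0.03596/0.00416667 → 8; chars 88.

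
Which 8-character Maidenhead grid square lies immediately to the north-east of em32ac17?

Longitude extended square 1; +1 → 2.
Latitude extended square 7; +1 → 8.

EM32ac28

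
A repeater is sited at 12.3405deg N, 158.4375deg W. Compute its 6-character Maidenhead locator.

Add 180° to longitude and 90° to latitude: 21.5625, 102.3405.
Field (20°×10°, letters A–R): lon ⌊21.5625/20⌋ = 1 → B; lat ⌊102.3405/10⌋ = 10 → K.
Square (2°×1°, digits 0–9): lon ⌊1.5625/2⌋ = 0; lat ⌊2.3405/1⌋ = 2.
Subsquare (5′×2.5′, letters a–x): lon ⌊1.5625/0.0833333⌋ = 18 → s; lat ⌊0.3405/0.0416667⌋ = 8 → i.

BK02si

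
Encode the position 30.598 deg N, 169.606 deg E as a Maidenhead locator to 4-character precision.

RM40

Add 180° to longitude and 90° to latitude: 349.61, 120.60.
Field (20°×10°, letters A–R): lon ⌊349.61/20⌋ = 17 → R; lat ⌊120.60/10⌋ = 12 → M.
Square (2°×1°, digits 0–9): lon ⌊9.61/2⌋ = 4; lat ⌊0.60/1⌋ = 0.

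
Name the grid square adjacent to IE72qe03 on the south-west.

Longitude extended square 0; −1 → -1, wraps to 9, carry into subsquare.
Longitude subsquare q = 16; −1 → 15 = p.
Latitude extended square 3; −1 → 2.

IE72pe92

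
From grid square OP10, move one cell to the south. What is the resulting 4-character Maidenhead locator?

OO19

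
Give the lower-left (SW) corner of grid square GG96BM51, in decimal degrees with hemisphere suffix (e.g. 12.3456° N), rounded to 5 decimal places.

23.49583° S, 41.87500° W

Field G=6, G=6: +6·20° lon, +6·10° lat → SW at lon -60°, lat -30°.
Square 9, 6: +9·2° lon, +6·1° lat → SW at lon -42°, lat -24°.
Subsquare b=1, m=12: +1·0.0833333° lon, +12·0.0416667° lat → SW at lon -41.9167°, lat -23.5°.
Extended square 5, 1: +5·0.00833333° lon, +1·0.00416667° lat → SW at lon -41.875°, lat -23.4958°.
latitude 23.49583° S, longitude 41.87500° W.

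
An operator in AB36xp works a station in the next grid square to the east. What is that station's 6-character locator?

AB46ap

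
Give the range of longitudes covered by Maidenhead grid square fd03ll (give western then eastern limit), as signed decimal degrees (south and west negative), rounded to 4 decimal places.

-79.0833, -79.0000

Field F=5, D=3: +5·20° lon, +3·10° lat → SW at lon -80°, lat -60°.
Square 0, 3: +0·2° lon, +3·1° lat → SW at lon -80°, lat -57°.
Subsquare l=11, l=11: +11·0.0833333° lon, +11·0.0416667° lat → SW at lon -79.0833°, lat -56.5417°.
Cell spans 0.0833333° lon × 0.0416667° lat.
west -79.0833, east -79.0000.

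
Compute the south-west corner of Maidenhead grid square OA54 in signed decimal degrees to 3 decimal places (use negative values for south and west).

Field O=14, A=0: +14·20° lon, +0·10° lat → SW at lon 100°, lat -90°.
Square 5, 4: +5·2° lon, +4·1° lat → SW at lon 110°, lat -86°.
latitude -86.000, longitude 110.000.

-86.000, 110.000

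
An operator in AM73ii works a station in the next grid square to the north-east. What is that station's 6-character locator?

AM73jj

Longitude subsquare i = 8; +1 → 9 = j.
Latitude subsquare i = 8; +1 → 9 = j.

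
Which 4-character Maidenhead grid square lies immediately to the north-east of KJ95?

Longitude square 9; +1 → 10, wraps to 0, carry into field.
Longitude field K = 10; +1 → 11 = L.
Latitude square 5; +1 → 6.

LJ06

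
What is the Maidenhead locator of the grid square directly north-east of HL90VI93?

Longitude extended square 9; +1 → 10, wraps to 0, carry into subsquare.
Longitude subsquare v = 21; +1 → 22 = w.
Latitude extended square 3; +1 → 4.

HL90wi04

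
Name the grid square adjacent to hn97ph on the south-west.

Longitude subsquare p = 15; −1 → 14 = o.
Latitude subsquare h = 7; −1 → 6 = g.

HN97og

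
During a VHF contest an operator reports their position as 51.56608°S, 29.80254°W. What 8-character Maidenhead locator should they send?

HD58ck34

Add 180° to longitude and 90° to latitude: 150.19746, 38.43392.
Field (20°×10°, letters A–R): 150.19746/20 → 7 → H, 38.43392/10 → 3 → D; chars HD.
Square (2°×1°, digits 0–9): 10.19746/2 → 5, 8.43392/1 → 8; chars 58.
Subsquare (5′×2.5′, letters a–x): 0.19746/0.0833333 → 2 → c, 0.43392/0.0416667 → 10 → k; chars ck.
Extended square (30″×15″, digits 0–9): 0.03079/0.00833333 → 3, 0.01725/0.00416667 → 4; chars 34.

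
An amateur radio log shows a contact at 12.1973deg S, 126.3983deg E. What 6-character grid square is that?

Offset from 180°W / 90°S: lon 306.3983°, lat 77.8027°.
Field (20°×10°, letters A–R): 306.3983/20 → 15 → P, 77.8027/10 → 7 → H; chars PH.
Square (2°×1°, digits 0–9): 6.3983/2 → 3, 7.8027/1 → 7; chars 37.
Subsquare (5′×2.5′, letters a–x): 0.3983/0.0833333 → 4 → e, 0.8027/0.0416667 → 19 → t; chars et.

PH37et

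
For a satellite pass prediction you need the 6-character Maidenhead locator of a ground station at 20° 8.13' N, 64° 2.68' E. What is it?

Shift to the Maidenhead origin (180°W, 90°S): lon 244.0447, lat 110.1355.
Field: lon ⌊244.0447/20⌋ = 12 → M; lat ⌊110.1355/10⌋ = 11 → L.
Square: lon ⌊4.0447/2⌋ = 2; lat ⌊0.1355/1⌋ = 0.
Subsquare: lon ⌊0.0447/0.0833333⌋ = 0 → a; lat ⌊0.1355/0.0416667⌋ = 3 → d.

ML20ad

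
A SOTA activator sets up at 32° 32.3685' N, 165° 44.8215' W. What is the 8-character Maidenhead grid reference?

AM72dm09

Shift to the Maidenhead origin (180°W, 90°S): lon 14.25297, lat 122.53948.
Field: lon ⌊14.25297/20⌋ = 0 → A; lat ⌊122.53948/10⌋ = 12 → M.
Square: lon ⌊14.25297/2⌋ = 7; lat ⌊2.53948/1⌋ = 2.
Subsquare: lon ⌊0.25297/0.0833333⌋ = 3 → d; lat ⌊0.53948/0.0416667⌋ = 12 → m.
Extended square: lon ⌊0.00297/0.00833333⌋ = 0; lat ⌊0.03948/0.00416667⌋ = 9.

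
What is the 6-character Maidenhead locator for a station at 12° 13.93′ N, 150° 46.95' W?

BK42of

Shift to the Maidenhead origin (180°W, 90°S): lon 29.2175, lat 102.2322.
Field (20°×10°, letters A–R): 29.2175/20 → 1 → B, 102.2322/10 → 10 → K; chars BK.
Square (2°×1°, digits 0–9): 9.2175/2 → 4, 2.2322/1 → 2; chars 42.
Subsquare (5′×2.5′, letters a–x): 1.2175/0.0833333 → 14 → o, 0.2322/0.0416667 → 5 → f; chars of.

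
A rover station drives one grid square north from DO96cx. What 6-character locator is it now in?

Latitude subsquare x = 23; +1 → 24, wraps to 0 = a, carry into square.
Latitude square 6; +1 → 7.
The longitude characters are unchanged.

DO97ca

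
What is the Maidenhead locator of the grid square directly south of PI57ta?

PI56tx

Latitude subsquare a = 0; −1 → -1, wraps to 23 = x, carry into square.
Latitude square 7; −1 → 6.
The longitude characters are unchanged.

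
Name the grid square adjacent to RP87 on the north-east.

Longitude square 8; +1 → 9.
Latitude square 7; +1 → 8.

RP98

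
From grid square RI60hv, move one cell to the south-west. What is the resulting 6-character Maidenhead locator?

Longitude subsquare h = 7; −1 → 6 = g.
Latitude subsquare v = 21; −1 → 20 = u.

RI60gu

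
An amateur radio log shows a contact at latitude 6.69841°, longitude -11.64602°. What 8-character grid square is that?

Shift to the Maidenhead origin (180°W, 90°S): lon 168.35398, lat 96.69841.
Field: 168.35398/20 → 8 → I, 96.69841/10 → 9 → J; chars IJ.
Square: 8.35398/2 → 4, 6.69841/1 → 6; chars 46.
Subsquare: 0.35398/0.0833333 → 4 → e, 0.69841/0.0416667 → 16 → q; chars eq.
Extended square: 0.02065/0.00833333 → 2, 0.03174/0.00416667 → 7; chars 27.

IJ46eq27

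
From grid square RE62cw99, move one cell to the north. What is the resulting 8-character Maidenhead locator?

RE62cx90

Latitude extended square 9; +1 → 10, wraps to 0, carry into subsquare.
Latitude subsquare w = 22; +1 → 23 = x.
The longitude characters are unchanged.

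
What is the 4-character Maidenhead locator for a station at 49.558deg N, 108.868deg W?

DN59

Shift to the Maidenhead origin (180°W, 90°S): lon 71.13, lat 139.56.
Field: lon ⌊71.13/20⌋ = 3 → D; lat ⌊139.56/10⌋ = 13 → N.
Square: lon ⌊11.13/2⌋ = 5; lat ⌊9.56/1⌋ = 9.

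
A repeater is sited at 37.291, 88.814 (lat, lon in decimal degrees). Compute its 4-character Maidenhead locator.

Shift to the Maidenhead origin (180°W, 90°S): lon 268.81, lat 127.29.
Field: lon ⌊268.81/20⌋ = 13 → N; lat ⌊127.29/10⌋ = 12 → M.
Square: lon ⌊8.81/2⌋ = 4; lat ⌊7.29/1⌋ = 7.

NM47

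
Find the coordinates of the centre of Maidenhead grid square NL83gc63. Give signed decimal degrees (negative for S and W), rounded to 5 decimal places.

Field N=13, L=11: +13·20° lon, +11·10° lat → SW at lon 80°, lat 20°.
Square 8, 3: +8·2° lon, +3·1° lat → SW at lon 96°, lat 23°.
Subsquare g=6, c=2: +6·0.0833333° lon, +2·0.0416667° lat → SW at lon 96.5°, lat 23.0833°.
Extended square 6, 3: +6·0.00833333° lon, +3·0.00416667° lat → SW at lon 96.55°, lat 23.0958°.
Cell spans 0.00833333° lon × 0.00416667° lat. Centre is SW corner plus half of each.
latitude 23.09792, longitude 96.55417.

23.09792, 96.55417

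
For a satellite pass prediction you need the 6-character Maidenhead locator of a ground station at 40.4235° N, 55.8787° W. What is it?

Offset from 180°W / 90°S: lon 124.1213°, lat 130.4235°.
Field: 124.1213/20 → 6 → G, 130.4235/10 → 13 → N; chars GN.
Square: 4.1213/2 → 2, 0.4235/1 → 0; chars 20.
Subsquare: 0.1213/0.0833333 → 1 → b, 0.4235/0.0416667 → 10 → k; chars bk.

GN20bk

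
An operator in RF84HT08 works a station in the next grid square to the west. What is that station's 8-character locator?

Longitude extended square 0; −1 → -1, wraps to 9, carry into subsquare.
Longitude subsquare h = 7; −1 → 6 = g.
The latitude characters are unchanged.

RF84gt98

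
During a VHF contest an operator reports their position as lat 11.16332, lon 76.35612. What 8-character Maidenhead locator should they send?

MK81ed29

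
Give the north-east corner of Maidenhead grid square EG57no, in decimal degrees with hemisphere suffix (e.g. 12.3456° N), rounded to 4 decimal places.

22.3750° S, 88.8333° W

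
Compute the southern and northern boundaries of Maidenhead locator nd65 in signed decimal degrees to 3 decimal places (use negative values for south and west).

-55.000, -54.000

Field N=13, D=3: +13·20° lon, +3·10° lat → SW at lon 80°, lat -60°.
Square 6, 5: +6·2° lon, +5·1° lat → SW at lon 92°, lat -55°.
Cell spans 2° lon × 1° lat.
south -55.000, north -54.000.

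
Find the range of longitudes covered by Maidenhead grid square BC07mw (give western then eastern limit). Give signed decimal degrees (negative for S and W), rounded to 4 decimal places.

-159.0000, -158.9167

Field B=1, C=2: +1·20° lon, +2·10° lat → SW at lon -160°, lat -70°.
Square 0, 7: +0·2° lon, +7·1° lat → SW at lon -160°, lat -63°.
Subsquare m=12, w=22: +12·0.0833333° lon, +22·0.0416667° lat → SW at lon -159°, lat -62.0833°.
Cell spans 0.0833333° lon × 0.0416667° lat.
west -159.0000, east -158.9167.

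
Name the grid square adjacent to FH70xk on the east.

Longitude subsquare x = 23; +1 → 24, wraps to 0 = a, carry into square.
Longitude square 7; +1 → 8.
The latitude characters are unchanged.

FH80ak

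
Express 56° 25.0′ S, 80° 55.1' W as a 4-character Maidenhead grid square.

ED93

Offset from 180°W / 90°S: lon 99.08°, lat 33.58°.
Field: lon ⌊99.08/20⌋ = 4 → E; lat ⌊33.58/10⌋ = 3 → D.
Square: lon ⌊19.08/2⌋ = 9; lat ⌊3.58/1⌋ = 3.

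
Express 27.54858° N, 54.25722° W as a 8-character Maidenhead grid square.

GL27un91

Shift to the Maidenhead origin (180°W, 90°S): lon 125.74278, lat 117.54858.
Field: 125.74278/20 → 6 → G, 117.54858/10 → 11 → L; chars GL.
Square: 5.74278/2 → 2, 7.54858/1 → 7; chars 27.
Subsquare: 1.74278/0.0833333 → 20 → u, 0.54858/0.0416667 → 13 → n; chars un.
Extended square: 0.07611/0.00833333 → 9, 0.00691/0.00416667 → 1; chars 91.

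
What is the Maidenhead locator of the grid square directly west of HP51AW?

Longitude subsquare a = 0; −1 → -1, wraps to 23 = x, carry into square.
Longitude square 5; −1 → 4.
The latitude characters are unchanged.

HP41xw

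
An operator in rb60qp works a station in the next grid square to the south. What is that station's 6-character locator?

Latitude subsquare p = 15; −1 → 14 = o.
The longitude characters are unchanged.

RB60qo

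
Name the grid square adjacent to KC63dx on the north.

Latitude subsquare x = 23; +1 → 24, wraps to 0 = a, carry into square.
Latitude square 3; +1 → 4.
The longitude characters are unchanged.

KC64da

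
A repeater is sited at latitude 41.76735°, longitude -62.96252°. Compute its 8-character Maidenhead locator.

FN81ms44

Add 180° to longitude and 90° to latitude: 117.03748, 131.76735.
Field (20°×10°, letters A–R): 117.03748/20 → 5 → F, 131.76735/10 → 13 → N; chars FN.
Square (2°×1°, digits 0–9): 17.03748/2 → 8, 1.76735/1 → 1; chars 81.
Subsquare (5′×2.5′, letters a–x): 1.03748/0.0833333 → 12 → m, 0.76735/0.0416667 → 18 → s; chars ms.
Extended square (30″×15″, digits 0–9): 0.03748/0.00833333 → 4, 0.01735/0.00416667 → 4; chars 44.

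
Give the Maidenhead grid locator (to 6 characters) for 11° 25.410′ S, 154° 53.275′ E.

QH78kn

Offset from 180°W / 90°S: lon 334.8879°, lat 78.5765°.
Field: 334.8879/20 → 16 → Q, 78.5765/10 → 7 → H; chars QH.
Square: 14.8879/2 → 7, 8.5765/1 → 8; chars 78.
Subsquare: 0.8879/0.0833333 → 10 → k, 0.5765/0.0416667 → 13 → n; chars kn.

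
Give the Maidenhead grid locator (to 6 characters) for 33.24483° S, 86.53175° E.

NF36gs

Shift to the Maidenhead origin (180°W, 90°S): lon 266.5317, lat 56.7552.
Field (20°×10°, letters A–R): 266.5317/20 → 13 → N, 56.7552/10 → 5 → F; chars NF.
Square (2°×1°, digits 0–9): 6.5317/2 → 3, 6.7552/1 → 6; chars 36.
Subsquare (5′×2.5′, letters a–x): 0.5317/0.0833333 → 6 → g, 0.7552/0.0416667 → 18 → s; chars gs.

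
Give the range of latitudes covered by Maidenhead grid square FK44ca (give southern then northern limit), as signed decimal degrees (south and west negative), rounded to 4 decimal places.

14.0000, 14.0417

Field F=5, K=10: +5·20° lon, +10·10° lat → SW at lon -80°, lat 10°.
Square 4, 4: +4·2° lon, +4·1° lat → SW at lon -72°, lat 14°.
Subsquare c=2, a=0: +2·0.0833333° lon, +0·0.0416667° lat → SW at lon -71.8333°, lat 14°.
Cell spans 0.0833333° lon × 0.0416667° lat.
south 14.0000, north 14.0417.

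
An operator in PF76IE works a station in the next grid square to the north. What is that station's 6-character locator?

PF76if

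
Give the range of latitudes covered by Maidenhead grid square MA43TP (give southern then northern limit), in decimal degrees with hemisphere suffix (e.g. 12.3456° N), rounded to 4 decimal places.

86.3750° S, 86.3333° S

Field M=12, A=0: +12·20° lon, +0·10° lat → SW at lon 60°, lat -90°.
Square 4, 3: +4·2° lon, +3·1° lat → SW at lon 68°, lat -87°.
Subsquare t=19, p=15: +19·0.0833333° lon, +15·0.0416667° lat → SW at lon 69.5833°, lat -86.375°.
Cell spans 0.0833333° lon × 0.0416667° lat.
south 86.3750° S, north 86.3333° S.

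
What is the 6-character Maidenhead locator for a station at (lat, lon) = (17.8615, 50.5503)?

Add 180° to longitude and 90° to latitude: 230.5503, 107.8615.
Field: lon ⌊230.5503/20⌋ = 11 → L; lat ⌊107.8615/10⌋ = 10 → K.
Square: lon ⌊10.5503/2⌋ = 5; lat ⌊7.8615/1⌋ = 7.
Subsquare: lon ⌊0.5503/0.0833333⌋ = 6 → g; lat ⌊0.8615/0.0416667⌋ = 20 → u.

LK57gu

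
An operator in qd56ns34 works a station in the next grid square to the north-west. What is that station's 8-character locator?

QD56ns25

Longitude extended square 3; −1 → 2.
Latitude extended square 4; +1 → 5.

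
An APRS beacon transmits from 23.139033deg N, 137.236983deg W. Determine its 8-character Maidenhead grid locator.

CL13jd13

Offset from 180°W / 90°S: lon 42.76302°, lat 113.13903°.
Field: lon ⌊42.76302/20⌋ = 2 → C; lat ⌊113.13903/10⌋ = 11 → L.
Square: lon ⌊2.76302/2⌋ = 1; lat ⌊3.13903/1⌋ = 3.
Subsquare: lon ⌊0.76302/0.0833333⌋ = 9 → j; lat ⌊0.13903/0.0416667⌋ = 3 → d.
Extended square: lon ⌊0.01302/0.00833333⌋ = 1; lat ⌊0.01403/0.00416667⌋ = 3.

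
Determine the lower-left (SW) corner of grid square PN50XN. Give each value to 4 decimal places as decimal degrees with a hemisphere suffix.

40.5417° N, 131.9167° E

Field P=15, N=13: +15·20° lon, +13·10° lat → SW at lon 120°, lat 40°.
Square 5, 0: +5·2° lon, +0·1° lat → SW at lon 130°, lat 40°.
Subsquare x=23, n=13: +23·0.0833333° lon, +13·0.0416667° lat → SW at lon 131.917°, lat 40.5417°.
latitude 40.5417° N, longitude 131.9167° E.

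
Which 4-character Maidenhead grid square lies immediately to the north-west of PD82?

PD73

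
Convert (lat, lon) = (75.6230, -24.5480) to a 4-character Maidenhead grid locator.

HQ75

Offset from 180°W / 90°S: lon 155.45°, lat 165.62°.
Field (20°×10°, letters A–R): lon ⌊155.45/20⌋ = 7 → H; lat ⌊165.62/10⌋ = 16 → Q.
Square (2°×1°, digits 0–9): lon ⌊15.45/2⌋ = 7; lat ⌊5.62/1⌋ = 5.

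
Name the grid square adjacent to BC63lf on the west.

Longitude subsquare l = 11; −1 → 10 = k.
The latitude characters are unchanged.

BC63kf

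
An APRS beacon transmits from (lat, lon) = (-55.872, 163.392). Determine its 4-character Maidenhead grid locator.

RD14

Offset from 180°W / 90°S: lon 343.39°, lat 34.13°.
Field (20°×10°, letters A–R): lon ⌊343.39/20⌋ = 17 → R; lat ⌊34.13/10⌋ = 3 → D.
Square (2°×1°, digits 0–9): lon ⌊3.39/2⌋ = 1; lat ⌊4.13/1⌋ = 4.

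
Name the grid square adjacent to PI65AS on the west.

PI55xs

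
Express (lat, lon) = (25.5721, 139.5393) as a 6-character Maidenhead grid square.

PL95sn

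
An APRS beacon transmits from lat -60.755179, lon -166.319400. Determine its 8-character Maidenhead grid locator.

AC69uf18

Add 180° to longitude and 90° to latitude: 13.68060, 29.24482.
Field: lon ⌊13.68060/20⌋ = 0 → A; lat ⌊29.24482/10⌋ = 2 → C.
Square: lon ⌊13.68060/2⌋ = 6; lat ⌊9.24482/1⌋ = 9.
Subsquare: lon ⌊1.68060/0.0833333⌋ = 20 → u; lat ⌊0.24482/0.0416667⌋ = 5 → f.
Extended square: lon ⌊0.01393/0.00833333⌋ = 1; lat ⌊0.03649/0.00416667⌋ = 8.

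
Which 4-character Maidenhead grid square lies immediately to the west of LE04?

KE94

Longitude square 0; −1 → -1, wraps to 9, carry into field.
Longitude field L = 11; −1 → 10 = K.
The latitude characters are unchanged.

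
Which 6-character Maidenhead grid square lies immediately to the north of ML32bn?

ML32bo

Latitude subsquare n = 13; +1 → 14 = o.
The longitude characters are unchanged.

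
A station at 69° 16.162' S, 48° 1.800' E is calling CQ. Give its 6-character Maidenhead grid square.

LC40ar

Add 180° to longitude and 90° to latitude: 228.0300, 20.7306.
Field: 228.0300/20 → 11 → L, 20.7306/10 → 2 → C; chars LC.
Square: 8.0300/2 → 4, 0.7306/1 → 0; chars 40.
Subsquare: 0.0300/0.0833333 → 0 → a, 0.7306/0.0416667 → 17 → r; chars ar.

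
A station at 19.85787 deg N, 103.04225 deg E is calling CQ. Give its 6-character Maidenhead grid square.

OK19mu

Add 180° to longitude and 90° to latitude: 283.0422, 109.8579.
Field: lon ⌊283.0422/20⌋ = 14 → O; lat ⌊109.8579/10⌋ = 10 → K.
Square: lon ⌊3.0422/2⌋ = 1; lat ⌊9.8579/1⌋ = 9.
Subsquare: lon ⌊1.0422/0.0833333⌋ = 12 → m; lat ⌊0.8579/0.0416667⌋ = 20 → u.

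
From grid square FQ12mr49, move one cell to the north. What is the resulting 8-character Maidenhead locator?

Latitude extended square 9; +1 → 10, wraps to 0, carry into subsquare.
Latitude subsquare r = 17; +1 → 18 = s.
The longitude characters are unchanged.

FQ12ms40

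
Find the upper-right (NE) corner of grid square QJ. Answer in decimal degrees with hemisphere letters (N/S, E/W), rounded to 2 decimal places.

10.00° N, 160.00° E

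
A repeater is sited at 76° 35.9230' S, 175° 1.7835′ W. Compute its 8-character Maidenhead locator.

AB23lj66

Shift to the Maidenhead origin (180°W, 90°S): lon 4.97027, lat 13.40128.
Field: 4.97027/20 → 0 → A, 13.40128/10 → 1 → B; chars AB.
Square: 4.97027/2 → 2, 3.40128/1 → 3; chars 23.
Subsquare: 0.97027/0.0833333 → 11 → l, 0.40128/0.0416667 → 9 → j; chars lj.
Extended square: 0.05361/0.00833333 → 6, 0.02628/0.00416667 → 6; chars 66.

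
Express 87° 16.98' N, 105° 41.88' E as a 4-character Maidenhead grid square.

Offset from 180°W / 90°S: lon 285.70°, lat 177.28°.
Field (20°×10°, letters A–R): 285.70/20 → 14 → O, 177.28/10 → 17 → R; chars OR.
Square (2°×1°, digits 0–9): 5.70/2 → 2, 7.28/1 → 7; chars 27.

OR27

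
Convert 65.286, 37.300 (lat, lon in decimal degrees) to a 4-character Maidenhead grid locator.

KP85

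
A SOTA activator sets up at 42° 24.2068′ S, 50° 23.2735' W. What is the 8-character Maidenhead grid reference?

GE47to33

Add 180° to longitude and 90° to latitude: 129.61211, 47.59655.
Field: lon ⌊129.61211/20⌋ = 6 → G; lat ⌊47.59655/10⌋ = 4 → E.
Square: lon ⌊9.61211/2⌋ = 4; lat ⌊7.59655/1⌋ = 7.
Subsquare: lon ⌊1.61211/0.0833333⌋ = 19 → t; lat ⌊0.59655/0.0416667⌋ = 14 → o.
Extended square: lon ⌊0.02878/0.00833333⌋ = 3; lat ⌊0.01322/0.00416667⌋ = 3.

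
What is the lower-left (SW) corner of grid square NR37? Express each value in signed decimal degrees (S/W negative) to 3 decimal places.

Field N=13, R=17: +13·20° lon, +17·10° lat → SW at lon 80°, lat 80°.
Square 3, 7: +3·2° lon, +7·1° lat → SW at lon 86°, lat 87°.
latitude 87.000, longitude 86.000.

87.000, 86.000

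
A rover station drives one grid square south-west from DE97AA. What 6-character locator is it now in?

DE86xx

Longitude subsquare a = 0; −1 → -1, wraps to 23 = x, carry into square.
Longitude square 9; −1 → 8.
Latitude subsquare a = 0; −1 → -1, wraps to 23 = x, carry into square.
Latitude square 7; −1 → 6.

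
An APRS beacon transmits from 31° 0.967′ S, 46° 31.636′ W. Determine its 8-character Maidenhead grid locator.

GF68rx66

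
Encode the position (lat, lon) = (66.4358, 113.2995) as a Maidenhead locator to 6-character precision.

OP66pk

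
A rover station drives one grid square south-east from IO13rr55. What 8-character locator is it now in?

IO13rr64

Longitude extended square 5; +1 → 6.
Latitude extended square 5; −1 → 4.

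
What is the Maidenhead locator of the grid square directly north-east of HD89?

HE90

Longitude square 8; +1 → 9.
Latitude square 9; +1 → 10, wraps to 0, carry into field.
Latitude field D = 3; +1 → 4 = E.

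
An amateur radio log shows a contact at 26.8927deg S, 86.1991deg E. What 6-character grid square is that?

NG33cc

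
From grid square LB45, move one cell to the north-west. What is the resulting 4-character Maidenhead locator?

LB36

Longitude square 4; −1 → 3.
Latitude square 5; +1 → 6.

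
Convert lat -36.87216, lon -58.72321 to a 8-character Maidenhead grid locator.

Shift to the Maidenhead origin (180°W, 90°S): lon 121.27679, lat 53.12784.
Field: 121.27679/20 → 6 → G, 53.12784/10 → 5 → F; chars GF.
Square: 1.27679/2 → 0, 3.12784/1 → 3; chars 03.
Subsquare: 1.27679/0.0833333 → 15 → p, 0.12784/0.0416667 → 3 → d; chars pd.
Extended square: 0.02679/0.00833333 → 3, 0.00284/0.00416667 → 0; chars 30.

GF03pd30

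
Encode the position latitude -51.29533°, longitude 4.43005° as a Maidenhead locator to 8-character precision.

JD28fq19

Add 180° to longitude and 90° to latitude: 184.43005, 38.70467.
Field: 184.43005/20 → 9 → J, 38.70467/10 → 3 → D; chars JD.
Square: 4.43005/2 → 2, 8.70467/1 → 8; chars 28.
Subsquare: 0.43005/0.0833333 → 5 → f, 0.70467/0.0416667 → 16 → q; chars fq.
Extended square: 0.01338/0.00833333 → 1, 0.03800/0.00416667 → 9; chars 19.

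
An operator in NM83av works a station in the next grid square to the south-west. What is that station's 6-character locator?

NM73xu

Longitude subsquare a = 0; −1 → -1, wraps to 23 = x, carry into square.
Longitude square 8; −1 → 7.
Latitude subsquare v = 21; −1 → 20 = u.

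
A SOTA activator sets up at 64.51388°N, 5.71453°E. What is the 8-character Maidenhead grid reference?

Offset from 180°W / 90°S: lon 185.71453°, lat 154.51388°.
Field: lon ⌊185.71453/20⌋ = 9 → J; lat ⌊154.51388/10⌋ = 15 → P.
Square: lon ⌊5.71453/2⌋ = 2; lat ⌊4.51388/1⌋ = 4.
Subsquare: lon ⌊1.71453/0.0833333⌋ = 20 → u; lat ⌊0.51388/0.0416667⌋ = 12 → m.
Extended square: lon ⌊0.04786/0.00833333⌋ = 5; lat ⌊0.01388/0.00416667⌋ = 3.

JP24um53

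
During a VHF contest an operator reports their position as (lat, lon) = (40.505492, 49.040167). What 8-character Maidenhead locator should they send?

LN40mm41

Offset from 180°W / 90°S: lon 229.04017°, lat 130.50549°.
Field: 229.04017/20 → 11 → L, 130.50549/10 → 13 → N; chars LN.
Square: 9.04017/2 → 4, 0.50549/1 → 0; chars 40.
Subsquare: 1.04017/0.0833333 → 12 → m, 0.50549/0.0416667 → 12 → m; chars mm.
Extended square: 0.04017/0.00833333 → 4, 0.00549/0.00416667 → 1; chars 41.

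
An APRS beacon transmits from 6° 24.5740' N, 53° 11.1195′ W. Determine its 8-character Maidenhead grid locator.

GJ36jj78

Add 180° to longitude and 90° to latitude: 126.81467, 96.40957.
Field (20°×10°, letters A–R): 126.81467/20 → 6 → G, 96.40957/10 → 9 → J; chars GJ.
Square (2°×1°, digits 0–9): 6.81467/2 → 3, 6.40957/1 → 6; chars 36.
Subsquare (5′×2.5′, letters a–x): 0.81467/0.0833333 → 9 → j, 0.40957/0.0416667 → 9 → j; chars jj.
Extended square (30″×15″, digits 0–9): 0.06467/0.00833333 → 7, 0.03457/0.00416667 → 8; chars 78.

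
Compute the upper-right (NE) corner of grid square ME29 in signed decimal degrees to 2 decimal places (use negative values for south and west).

-40.00, 66.00

Field M=12, E=4: +12·20° lon, +4·10° lat → SW at lon 60°, lat -50°.
Square 2, 9: +2·2° lon, +9·1° lat → SW at lon 64°, lat -41°.
Cell spans 2° lon × 1° lat. NE corner is SW corner plus one full cell.
latitude -40.00, longitude 66.00.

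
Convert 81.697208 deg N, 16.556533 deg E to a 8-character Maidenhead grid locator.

Shift to the Maidenhead origin (180°W, 90°S): lon 196.55653, lat 171.69721.
Field: 196.55653/20 → 9 → J, 171.69721/10 → 17 → R; chars JR.
Square: 16.55653/2 → 8, 1.69721/1 → 1; chars 81.
Subsquare: 0.55653/0.0833333 → 6 → g, 0.69721/0.0416667 → 16 → q; chars gq.
Extended square: 0.05653/0.00833333 → 6, 0.03054/0.00416667 → 7; chars 67.

JR81gq67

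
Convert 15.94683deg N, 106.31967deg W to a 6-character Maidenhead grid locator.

Add 180° to longitude and 90° to latitude: 73.6803, 105.9468.
Field: 73.6803/20 → 3 → D, 105.9468/10 → 10 → K; chars DK.
Square: 13.6803/2 → 6, 5.9468/1 → 5; chars 65.
Subsquare: 1.6803/0.0833333 → 20 → u, 0.9468/0.0416667 → 22 → w; chars uw.

DK65uw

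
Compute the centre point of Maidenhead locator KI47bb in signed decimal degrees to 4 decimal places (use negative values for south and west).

Field K=10, I=8: +10·20° lon, +8·10° lat → SW at lon 20°, lat -10°.
Square 4, 7: +4·2° lon, +7·1° lat → SW at lon 28°, lat -3°.
Subsquare b=1, b=1: +1·0.0833333° lon, +1·0.0416667° lat → SW at lon 28.0833°, lat -2.95833°.
Cell spans 0.0833333° lon × 0.0416667° lat. Centre is SW corner plus half of each.
latitude -2.9375, longitude 28.1250.

-2.9375, 28.1250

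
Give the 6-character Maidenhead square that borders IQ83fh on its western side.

IQ83eh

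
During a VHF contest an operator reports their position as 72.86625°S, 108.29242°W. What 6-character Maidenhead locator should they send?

DB57ud

Shift to the Maidenhead origin (180°W, 90°S): lon 71.7076, lat 17.1338.
Field: 71.7076/20 → 3 → D, 17.1338/10 → 1 → B; chars DB.
Square: 11.7076/2 → 5, 7.1338/1 → 7; chars 57.
Subsquare: 1.7076/0.0833333 → 20 → u, 0.1338/0.0416667 → 3 → d; chars ud.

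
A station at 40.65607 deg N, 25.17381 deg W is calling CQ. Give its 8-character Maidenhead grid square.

HN70jp97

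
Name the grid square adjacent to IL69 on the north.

IM60

Latitude square 9; +1 → 10, wraps to 0, carry into field.
Latitude field L = 11; +1 → 12 = M.
The longitude characters are unchanged.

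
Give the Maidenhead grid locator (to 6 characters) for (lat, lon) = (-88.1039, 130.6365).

PA51hv

Shift to the Maidenhead origin (180°W, 90°S): lon 310.6365, lat 1.8961.
Field: 310.6365/20 → 15 → P, 1.8961/10 → 0 → A; chars PA.
Square: 10.6365/2 → 5, 1.8961/1 → 1; chars 51.
Subsquare: 0.6365/0.0833333 → 7 → h, 0.8961/0.0416667 → 21 → v; chars hv.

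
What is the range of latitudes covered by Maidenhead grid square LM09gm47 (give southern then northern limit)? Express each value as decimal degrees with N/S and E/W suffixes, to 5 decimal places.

39.52917° N, 39.53333° N

Field L=11, M=12: +11·20° lon, +12·10° lat → SW at lon 40°, lat 30°.
Square 0, 9: +0·2° lon, +9·1° lat → SW at lon 40°, lat 39°.
Subsquare g=6, m=12: +6·0.0833333° lon, +12·0.0416667° lat → SW at lon 40.5°, lat 39.5°.
Extended square 4, 7: +4·0.00833333° lon, +7·0.00416667° lat → SW at lon 40.5333°, lat 39.5292°.
Cell spans 0.00833333° lon × 0.00416667° lat.
south 39.52917° N, north 39.53333° N.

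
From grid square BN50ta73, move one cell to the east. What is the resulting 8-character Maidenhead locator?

BN50ta83

Longitude extended square 7; +1 → 8.
The latitude characters are unchanged.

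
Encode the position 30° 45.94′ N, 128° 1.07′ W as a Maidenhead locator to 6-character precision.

Offset from 180°W / 90°S: lon 51.9822°, lat 120.7657°.
Field: lon ⌊51.9822/20⌋ = 2 → C; lat ⌊120.7657/10⌋ = 12 → M.
Square: lon ⌊11.9822/2⌋ = 5; lat ⌊0.7657/1⌋ = 0.
Subsquare: lon ⌊1.9822/0.0833333⌋ = 23 → x; lat ⌊0.7657/0.0416667⌋ = 18 → s.

CM50xs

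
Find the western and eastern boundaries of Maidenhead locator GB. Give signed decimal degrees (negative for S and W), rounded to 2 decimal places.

Field G=6, B=1: +6·20° lon, +1·10° lat → SW at lon -60°, lat -80°.
Cell spans 20° lon × 10° lat.
west -60.00, east -40.00.

-60.00, -40.00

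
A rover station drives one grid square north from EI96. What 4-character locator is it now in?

Latitude square 6; +1 → 7.
The longitude characters are unchanged.

EI97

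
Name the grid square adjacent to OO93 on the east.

PO03

Longitude square 9; +1 → 10, wraps to 0, carry into field.
Longitude field O = 14; +1 → 15 = P.
The latitude characters are unchanged.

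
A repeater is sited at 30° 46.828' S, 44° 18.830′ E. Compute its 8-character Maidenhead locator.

Offset from 180°W / 90°S: lon 224.31383°, lat 59.21953°.
Field: lon ⌊224.31383/20⌋ = 11 → L; lat ⌊59.21953/10⌋ = 5 → F.
Square: lon ⌊4.31383/2⌋ = 2; lat ⌊9.21953/1⌋ = 9.
Subsquare: lon ⌊0.31383/0.0833333⌋ = 3 → d; lat ⌊0.21953/0.0416667⌋ = 5 → f.
Extended square: lon ⌊0.06383/0.00833333⌋ = 7; lat ⌊0.01120/0.00416667⌋ = 2.

LF29df72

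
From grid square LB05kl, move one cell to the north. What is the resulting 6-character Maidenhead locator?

Latitude subsquare l = 11; +1 → 12 = m.
The longitude characters are unchanged.

LB05km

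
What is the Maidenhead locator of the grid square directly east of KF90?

Longitude square 9; +1 → 10, wraps to 0, carry into field.
Longitude field K = 10; +1 → 11 = L.
The latitude characters are unchanged.

LF00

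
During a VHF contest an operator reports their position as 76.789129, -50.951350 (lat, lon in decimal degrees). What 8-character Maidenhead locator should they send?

Offset from 180°W / 90°S: lon 129.04865°, lat 166.78913°.
Field (20°×10°, letters A–R): lon ⌊129.04865/20⌋ = 6 → G; lat ⌊166.78913/10⌋ = 16 → Q.
Square (2°×1°, digits 0–9): lon ⌊9.04865/2⌋ = 4; lat ⌊6.78913/1⌋ = 6.
Subsquare (5′×2.5′, letters a–x): lon ⌊1.04865/0.0833333⌋ = 12 → m; lat ⌊0.78913/0.0416667⌋ = 18 → s.
Extended square (30″×15″, digits 0–9): lon ⌊0.04865/0.00833333⌋ = 5; lat ⌊0.03913/0.00416667⌋ = 9.

GQ46ms59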